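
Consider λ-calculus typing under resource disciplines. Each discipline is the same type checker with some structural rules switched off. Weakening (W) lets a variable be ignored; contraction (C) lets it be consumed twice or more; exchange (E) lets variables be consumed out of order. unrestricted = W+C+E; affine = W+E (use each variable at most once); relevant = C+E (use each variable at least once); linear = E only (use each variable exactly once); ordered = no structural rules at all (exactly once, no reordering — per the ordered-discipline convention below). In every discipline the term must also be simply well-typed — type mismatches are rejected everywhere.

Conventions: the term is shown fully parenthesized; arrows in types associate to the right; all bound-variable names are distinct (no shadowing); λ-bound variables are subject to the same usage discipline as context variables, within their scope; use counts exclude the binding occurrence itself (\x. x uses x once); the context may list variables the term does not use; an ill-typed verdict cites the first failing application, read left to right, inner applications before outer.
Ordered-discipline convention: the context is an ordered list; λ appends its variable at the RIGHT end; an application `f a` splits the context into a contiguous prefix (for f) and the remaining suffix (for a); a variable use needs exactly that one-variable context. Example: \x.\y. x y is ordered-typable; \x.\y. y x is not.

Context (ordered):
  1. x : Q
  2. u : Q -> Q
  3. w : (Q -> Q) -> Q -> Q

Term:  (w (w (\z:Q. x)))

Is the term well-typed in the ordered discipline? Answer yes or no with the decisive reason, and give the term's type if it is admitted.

no — needs contraction — w ×2; unused: u, z — weakening required
variable uses: x ×1, u ×0, w ×2, z [bound] ×0
left-to-right use order: w, w, x
typing: well-typed at Q -> Q
summary: ordered ✗ | linear ✗ | affine ✗ | relevant ✗ | unrestricted ✓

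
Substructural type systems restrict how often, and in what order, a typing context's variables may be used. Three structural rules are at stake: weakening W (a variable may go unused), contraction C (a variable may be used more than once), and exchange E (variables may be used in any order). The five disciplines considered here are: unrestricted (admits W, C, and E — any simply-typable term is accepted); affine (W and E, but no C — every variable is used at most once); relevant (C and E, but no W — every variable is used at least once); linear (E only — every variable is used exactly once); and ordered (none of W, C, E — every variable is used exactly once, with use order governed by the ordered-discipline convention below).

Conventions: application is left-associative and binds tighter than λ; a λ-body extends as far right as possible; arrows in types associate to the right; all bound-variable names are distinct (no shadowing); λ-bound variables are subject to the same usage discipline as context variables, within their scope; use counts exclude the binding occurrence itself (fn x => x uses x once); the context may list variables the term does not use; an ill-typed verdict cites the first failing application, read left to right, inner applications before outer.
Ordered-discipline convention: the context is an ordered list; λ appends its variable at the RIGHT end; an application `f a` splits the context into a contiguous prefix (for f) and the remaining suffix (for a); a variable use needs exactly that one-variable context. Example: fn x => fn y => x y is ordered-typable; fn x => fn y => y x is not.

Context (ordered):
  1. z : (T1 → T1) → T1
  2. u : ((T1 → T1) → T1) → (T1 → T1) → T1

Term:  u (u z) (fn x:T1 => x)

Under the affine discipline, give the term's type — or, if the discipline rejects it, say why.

not well-typed under affine — uses contraction: u ×2
usage: z: 1, u: 2, x (bound): 1
order of uses: u, u, z, x
typing: ✓ — T1
summary: ordered ✗ | linear ✗ | affine ✗ | relevant ✓ | unrestricted ✓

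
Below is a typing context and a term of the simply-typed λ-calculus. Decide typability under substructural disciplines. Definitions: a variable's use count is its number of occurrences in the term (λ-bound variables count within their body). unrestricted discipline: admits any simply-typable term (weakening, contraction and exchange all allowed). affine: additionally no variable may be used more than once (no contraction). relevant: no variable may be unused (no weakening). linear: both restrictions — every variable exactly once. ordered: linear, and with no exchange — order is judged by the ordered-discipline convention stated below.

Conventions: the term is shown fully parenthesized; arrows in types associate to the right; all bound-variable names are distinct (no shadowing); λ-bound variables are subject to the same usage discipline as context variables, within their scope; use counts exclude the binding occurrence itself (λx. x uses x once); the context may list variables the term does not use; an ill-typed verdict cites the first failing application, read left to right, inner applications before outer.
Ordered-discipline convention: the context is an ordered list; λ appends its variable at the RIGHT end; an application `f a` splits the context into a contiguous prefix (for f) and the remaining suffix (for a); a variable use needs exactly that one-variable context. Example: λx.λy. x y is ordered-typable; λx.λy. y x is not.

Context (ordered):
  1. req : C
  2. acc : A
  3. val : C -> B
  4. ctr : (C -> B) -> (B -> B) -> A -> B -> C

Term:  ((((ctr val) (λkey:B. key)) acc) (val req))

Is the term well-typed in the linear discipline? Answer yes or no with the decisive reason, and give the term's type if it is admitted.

no — needs contraction — val ×2
usage: req ×1, acc ×1, val ×2, ctr ×1, key (λ-bound) ×1
order of uses: ctr, val, key, acc, val, req
typing: the term checks, with type C
all disciplines: ordered ✗, linear ✗, affine ✗, relevant ✓, unrestricted ✓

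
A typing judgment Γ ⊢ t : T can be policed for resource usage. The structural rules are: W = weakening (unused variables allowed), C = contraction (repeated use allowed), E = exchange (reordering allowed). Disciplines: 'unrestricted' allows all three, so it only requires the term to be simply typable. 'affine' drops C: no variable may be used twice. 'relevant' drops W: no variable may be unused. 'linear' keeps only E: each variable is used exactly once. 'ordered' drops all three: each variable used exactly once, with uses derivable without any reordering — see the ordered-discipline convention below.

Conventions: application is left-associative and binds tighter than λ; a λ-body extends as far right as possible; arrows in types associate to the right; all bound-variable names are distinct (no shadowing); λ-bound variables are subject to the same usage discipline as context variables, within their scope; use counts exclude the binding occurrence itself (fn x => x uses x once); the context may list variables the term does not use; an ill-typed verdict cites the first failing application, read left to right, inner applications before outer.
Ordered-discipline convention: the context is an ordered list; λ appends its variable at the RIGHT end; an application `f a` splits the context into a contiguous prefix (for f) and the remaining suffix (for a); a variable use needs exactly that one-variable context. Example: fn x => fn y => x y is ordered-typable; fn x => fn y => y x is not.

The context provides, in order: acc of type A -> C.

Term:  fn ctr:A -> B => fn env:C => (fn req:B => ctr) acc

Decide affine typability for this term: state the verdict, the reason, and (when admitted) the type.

no — a type mismatch blocks all five
usage: acc: 1, ctr [bound]: 1, env [bound]: 0, req [bound]: 0
uses in reading order: ctr, acc
typing: ill-typed: argument of type A -> C where B is required
across the five disciplines: ordered ✗; linear ✗; affine ✗; relevant ✗; unrestricted ✗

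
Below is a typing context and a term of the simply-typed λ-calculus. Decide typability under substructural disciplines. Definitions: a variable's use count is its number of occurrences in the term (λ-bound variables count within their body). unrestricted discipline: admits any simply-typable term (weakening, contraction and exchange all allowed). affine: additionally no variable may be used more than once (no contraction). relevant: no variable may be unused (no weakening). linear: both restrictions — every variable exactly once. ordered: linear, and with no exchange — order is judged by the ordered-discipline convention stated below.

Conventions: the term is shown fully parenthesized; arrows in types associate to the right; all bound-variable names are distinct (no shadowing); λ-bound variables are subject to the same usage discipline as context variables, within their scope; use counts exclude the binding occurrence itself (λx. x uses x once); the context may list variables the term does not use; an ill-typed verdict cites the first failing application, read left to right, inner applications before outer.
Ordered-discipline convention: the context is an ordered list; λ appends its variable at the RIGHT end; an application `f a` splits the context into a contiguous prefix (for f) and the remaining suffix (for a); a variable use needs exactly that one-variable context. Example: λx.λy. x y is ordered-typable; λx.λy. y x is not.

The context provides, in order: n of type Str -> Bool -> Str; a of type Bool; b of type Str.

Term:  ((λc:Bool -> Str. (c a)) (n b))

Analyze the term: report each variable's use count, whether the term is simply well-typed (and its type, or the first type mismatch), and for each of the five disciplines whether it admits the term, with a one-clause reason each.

use counts: n: 1; a: 1; b: 1; c (bound): 1
uses in reading order: c, a, n, b
typing: the term checks, with type Str
ordered: ✗ — needs exchange: uses follow c, a, n, b
linear: ✓ — n, a, b, c: one use apiece
affine: ✓ — no duplicate uses among n, a, b, c
relevant: ✓ — at least one use each (n, a, b, c)
unrestricted: ✓ — well-typed at Str; no restrictions here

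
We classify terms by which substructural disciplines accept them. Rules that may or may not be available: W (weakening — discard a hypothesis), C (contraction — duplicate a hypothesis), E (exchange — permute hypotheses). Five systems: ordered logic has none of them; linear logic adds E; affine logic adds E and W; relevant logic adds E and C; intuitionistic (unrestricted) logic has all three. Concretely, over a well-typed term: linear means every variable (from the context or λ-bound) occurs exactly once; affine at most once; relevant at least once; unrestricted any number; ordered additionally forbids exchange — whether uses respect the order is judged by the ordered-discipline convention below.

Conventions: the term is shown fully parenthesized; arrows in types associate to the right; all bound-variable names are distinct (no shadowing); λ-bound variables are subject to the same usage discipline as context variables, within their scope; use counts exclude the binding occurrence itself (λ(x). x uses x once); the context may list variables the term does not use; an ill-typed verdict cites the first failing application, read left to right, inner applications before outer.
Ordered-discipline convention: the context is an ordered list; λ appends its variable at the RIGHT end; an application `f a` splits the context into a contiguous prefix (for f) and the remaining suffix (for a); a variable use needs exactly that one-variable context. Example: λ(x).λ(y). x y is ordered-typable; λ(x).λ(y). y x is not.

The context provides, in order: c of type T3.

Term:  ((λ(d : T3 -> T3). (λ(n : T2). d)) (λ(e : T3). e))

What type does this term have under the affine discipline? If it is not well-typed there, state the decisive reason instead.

term : T2 -> T3 -> T3
counts: c: 0, d (λ-bound): 1, n (λ-bound): 0, e (λ-bound): 1
order of uses: d, e
typing: ✓ — T2 -> T3 -> T3
summary: ordered ✗ · linear ✗ · affine ✓ · relevant ✗ · unrestricted ✓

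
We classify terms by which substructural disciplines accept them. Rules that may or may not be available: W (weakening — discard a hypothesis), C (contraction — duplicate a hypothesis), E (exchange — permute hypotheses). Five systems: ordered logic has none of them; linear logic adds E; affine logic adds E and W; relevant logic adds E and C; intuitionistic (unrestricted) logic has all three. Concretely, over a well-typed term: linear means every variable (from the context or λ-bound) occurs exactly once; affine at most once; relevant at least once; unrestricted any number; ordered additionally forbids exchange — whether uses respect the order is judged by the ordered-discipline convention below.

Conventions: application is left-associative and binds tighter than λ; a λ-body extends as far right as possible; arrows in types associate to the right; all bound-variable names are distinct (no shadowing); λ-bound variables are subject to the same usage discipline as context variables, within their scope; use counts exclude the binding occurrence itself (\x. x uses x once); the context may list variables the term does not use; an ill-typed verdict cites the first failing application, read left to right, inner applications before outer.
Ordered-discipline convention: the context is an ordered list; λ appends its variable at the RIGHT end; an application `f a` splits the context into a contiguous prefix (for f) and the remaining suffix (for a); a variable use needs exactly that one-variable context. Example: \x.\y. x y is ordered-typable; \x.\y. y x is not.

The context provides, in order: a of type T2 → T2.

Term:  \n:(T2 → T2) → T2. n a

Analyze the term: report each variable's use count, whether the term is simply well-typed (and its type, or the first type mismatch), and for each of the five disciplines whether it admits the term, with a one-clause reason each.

use counts: a: 1, n (bound): 1
use order (left to right): n, a
typing: well-typed at ((T2 → T2) → T2) → T2
ordered: ✗, use order n, a needs exchange
linear: ✓, a, n: one use apiece
affine: ✓, none of a, n used more than once
relevant: ✓, at least one use each (a, n)
unrestricted: ✓, simply typable at ((T2 → T2) → T2) → T2; W, C, E all held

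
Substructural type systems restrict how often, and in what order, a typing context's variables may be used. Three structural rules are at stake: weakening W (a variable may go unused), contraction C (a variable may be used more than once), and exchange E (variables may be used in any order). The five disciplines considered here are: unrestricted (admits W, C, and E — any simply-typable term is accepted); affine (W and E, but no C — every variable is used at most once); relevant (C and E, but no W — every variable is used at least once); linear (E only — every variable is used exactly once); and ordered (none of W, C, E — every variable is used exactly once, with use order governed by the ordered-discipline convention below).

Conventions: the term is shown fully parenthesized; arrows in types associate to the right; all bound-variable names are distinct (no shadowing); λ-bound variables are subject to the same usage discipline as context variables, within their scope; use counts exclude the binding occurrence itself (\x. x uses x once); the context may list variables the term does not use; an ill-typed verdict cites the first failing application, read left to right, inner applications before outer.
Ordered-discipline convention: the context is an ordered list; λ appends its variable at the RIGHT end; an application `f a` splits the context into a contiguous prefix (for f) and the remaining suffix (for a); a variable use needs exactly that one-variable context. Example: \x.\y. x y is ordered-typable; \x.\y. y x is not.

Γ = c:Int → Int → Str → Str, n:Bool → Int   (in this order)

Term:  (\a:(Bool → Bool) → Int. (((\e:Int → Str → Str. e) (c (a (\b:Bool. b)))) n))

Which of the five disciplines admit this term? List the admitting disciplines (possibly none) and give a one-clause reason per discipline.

admitted by: none
usage: c: 1, n: 1, a [bound]: 1, e [bound]: 1, b [bound]: 1
left-to-right use order: e, c, a, b, n
typing: ill-typed: an argument Bool → Int mismatches the expected Int
ordered: ✗ — fails simple typing
linear: ✗ — a type mismatch blocks all five
affine: ✗ — the type mismatch rejects it
relevant: ✗ — not simply typable
unrestricted: ✗ — fails simple typing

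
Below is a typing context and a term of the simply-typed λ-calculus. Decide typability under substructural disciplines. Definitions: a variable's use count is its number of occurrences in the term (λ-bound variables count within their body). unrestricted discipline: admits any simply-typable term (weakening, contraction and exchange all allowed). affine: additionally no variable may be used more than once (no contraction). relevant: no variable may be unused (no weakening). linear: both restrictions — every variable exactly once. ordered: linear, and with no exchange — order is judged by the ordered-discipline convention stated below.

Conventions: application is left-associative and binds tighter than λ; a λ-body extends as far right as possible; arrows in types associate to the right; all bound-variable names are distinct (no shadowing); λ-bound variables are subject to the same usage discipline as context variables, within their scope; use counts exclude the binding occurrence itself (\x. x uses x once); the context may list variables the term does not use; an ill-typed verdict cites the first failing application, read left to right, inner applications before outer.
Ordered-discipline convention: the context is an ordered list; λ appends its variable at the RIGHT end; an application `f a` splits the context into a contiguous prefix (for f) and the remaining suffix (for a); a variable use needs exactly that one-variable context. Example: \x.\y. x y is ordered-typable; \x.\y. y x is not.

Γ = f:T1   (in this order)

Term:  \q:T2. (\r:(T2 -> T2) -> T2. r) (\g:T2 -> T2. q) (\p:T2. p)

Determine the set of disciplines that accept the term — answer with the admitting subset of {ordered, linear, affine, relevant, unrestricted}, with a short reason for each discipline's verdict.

accepted by: affine, unrestricted
usage: f: 0; q (bound): 1; r (bound): 1; g (bound): 0; p (bound): 1
left-to-right use order: r, q, p
typing: the term checks, with type T2 -> T2
ordered: ✗ — needs weakening: f, g unused
linear: ✗ — needs weakening: f, g unused
affine: ✓ — no duplicate uses among f, q, r, g, p
relevant: ✗ — needs weakening: f, g unused
unrestricted: ✓ — type-checks (T2 -> T2) and nothing is barred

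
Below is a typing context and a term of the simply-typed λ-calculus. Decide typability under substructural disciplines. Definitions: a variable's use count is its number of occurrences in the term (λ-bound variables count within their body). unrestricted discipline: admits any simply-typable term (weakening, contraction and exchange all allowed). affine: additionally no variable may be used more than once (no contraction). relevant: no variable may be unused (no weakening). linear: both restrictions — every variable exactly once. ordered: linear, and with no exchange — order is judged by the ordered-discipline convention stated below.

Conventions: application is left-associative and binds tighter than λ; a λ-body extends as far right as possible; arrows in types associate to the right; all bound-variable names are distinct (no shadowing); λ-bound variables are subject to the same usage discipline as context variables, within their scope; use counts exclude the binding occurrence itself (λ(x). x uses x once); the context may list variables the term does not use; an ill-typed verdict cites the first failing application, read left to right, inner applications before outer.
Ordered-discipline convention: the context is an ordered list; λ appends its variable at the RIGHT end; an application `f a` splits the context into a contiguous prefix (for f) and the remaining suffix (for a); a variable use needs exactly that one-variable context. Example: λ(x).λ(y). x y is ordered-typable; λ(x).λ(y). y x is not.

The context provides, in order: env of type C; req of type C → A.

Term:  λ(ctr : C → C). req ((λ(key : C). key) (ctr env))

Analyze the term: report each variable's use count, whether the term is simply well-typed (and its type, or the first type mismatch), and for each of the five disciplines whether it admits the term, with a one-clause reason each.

use counts: env ×1, req ×1, ctr [bound] ×1, key [bound] ×1
use order (left to right): req, key, ctr, env
typing: the term checks, with type (C → C) → A
ordered: ✗, use order req, key, ctr, env needs exchange
linear: ✓, env, req, ctr, key: one use apiece
affine: ✓, none of env, req, ctr, key used more than once
relevant: ✓, none of env, req, ctr, key goes unused
unrestricted: ✓, simply typable at (C → C) → A; W, C, E all held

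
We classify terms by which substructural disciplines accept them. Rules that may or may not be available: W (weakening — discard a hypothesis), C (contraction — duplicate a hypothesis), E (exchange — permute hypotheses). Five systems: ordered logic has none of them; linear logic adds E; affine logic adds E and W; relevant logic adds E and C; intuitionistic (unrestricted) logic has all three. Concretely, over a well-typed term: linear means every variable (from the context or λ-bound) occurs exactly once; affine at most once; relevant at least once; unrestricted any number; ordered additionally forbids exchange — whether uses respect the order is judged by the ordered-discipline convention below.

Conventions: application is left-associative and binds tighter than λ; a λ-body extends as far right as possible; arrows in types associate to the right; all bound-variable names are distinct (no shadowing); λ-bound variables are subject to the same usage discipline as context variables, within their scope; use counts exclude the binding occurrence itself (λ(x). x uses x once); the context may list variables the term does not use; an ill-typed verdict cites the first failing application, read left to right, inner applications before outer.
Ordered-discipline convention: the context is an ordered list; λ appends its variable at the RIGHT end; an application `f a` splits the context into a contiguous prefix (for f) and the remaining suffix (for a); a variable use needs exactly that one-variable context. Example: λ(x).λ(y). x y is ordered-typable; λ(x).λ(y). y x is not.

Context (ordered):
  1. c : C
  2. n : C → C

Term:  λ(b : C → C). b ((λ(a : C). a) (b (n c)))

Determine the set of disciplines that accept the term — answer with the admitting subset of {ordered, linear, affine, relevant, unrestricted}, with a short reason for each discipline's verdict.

accepted by: relevant, unrestricted
variable uses: c: 1×; n: 1×; b [bound]: 2×; a [bound]: 1×
use order (left to right): b, a, b, n, c
typing: well-typed at (C → C) → C
ordered ✗ (needs contraction — b ×2)
linear ✗ (needs contraction — b ×2)
affine ✗ (needs contraction — b ×2)
relevant ✓ (none of c, n, b, a goes unused)
unrestricted ✓ (well-typed at (C → C) → C; no restrictions here)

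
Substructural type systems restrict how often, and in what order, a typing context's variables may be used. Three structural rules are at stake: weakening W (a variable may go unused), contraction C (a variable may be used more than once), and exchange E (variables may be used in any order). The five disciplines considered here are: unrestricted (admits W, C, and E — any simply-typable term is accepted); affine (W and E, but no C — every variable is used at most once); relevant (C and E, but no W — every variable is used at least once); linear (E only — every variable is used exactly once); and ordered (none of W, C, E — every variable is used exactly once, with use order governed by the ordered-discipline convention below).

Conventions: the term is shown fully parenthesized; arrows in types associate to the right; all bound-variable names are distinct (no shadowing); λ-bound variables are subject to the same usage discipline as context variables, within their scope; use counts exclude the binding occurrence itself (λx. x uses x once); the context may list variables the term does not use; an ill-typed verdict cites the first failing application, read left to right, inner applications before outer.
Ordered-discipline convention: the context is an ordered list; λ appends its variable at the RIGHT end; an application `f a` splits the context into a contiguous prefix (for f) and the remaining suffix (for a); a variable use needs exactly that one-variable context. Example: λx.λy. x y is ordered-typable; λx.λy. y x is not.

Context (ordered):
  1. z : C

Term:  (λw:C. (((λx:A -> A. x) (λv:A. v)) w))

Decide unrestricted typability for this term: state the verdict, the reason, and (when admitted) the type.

no — the type mismatch rejects it
counts: z=0, w (bound)=1, x (bound)=1, v (bound)=1
uses in reading order: x, v, w
typing: ill-typed: an argument C mismatches the expected A
summary: ordered ✗, linear ✗, affine ✗, relevant ✗, unrestricted ✗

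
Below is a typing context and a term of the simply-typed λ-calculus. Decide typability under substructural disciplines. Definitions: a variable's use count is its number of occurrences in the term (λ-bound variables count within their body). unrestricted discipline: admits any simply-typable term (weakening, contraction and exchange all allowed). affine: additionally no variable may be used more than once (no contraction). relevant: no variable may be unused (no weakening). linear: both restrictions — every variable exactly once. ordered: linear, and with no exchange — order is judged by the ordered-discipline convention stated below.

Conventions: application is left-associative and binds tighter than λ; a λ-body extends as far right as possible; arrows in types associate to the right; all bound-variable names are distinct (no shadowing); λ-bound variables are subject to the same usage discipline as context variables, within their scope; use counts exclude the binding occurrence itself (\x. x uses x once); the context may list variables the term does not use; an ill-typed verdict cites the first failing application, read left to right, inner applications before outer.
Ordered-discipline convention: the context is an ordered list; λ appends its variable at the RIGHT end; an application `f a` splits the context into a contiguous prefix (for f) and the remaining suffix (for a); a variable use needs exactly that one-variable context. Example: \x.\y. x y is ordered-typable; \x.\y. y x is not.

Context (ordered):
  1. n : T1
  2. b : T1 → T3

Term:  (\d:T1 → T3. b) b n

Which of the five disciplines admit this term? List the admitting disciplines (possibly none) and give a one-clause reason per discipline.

accepted by: unrestricted
use counts: n=1, b=2, d (λ-bound)=0
left-to-right use order: b, b, n
typing: the term checks, with type T3
ordered: ✗ — repeated use of b ×2; unused: d — weakening required
linear: ✗ — repeated use of b ×2; unused: d — weakening required
affine: ✗ — repeated use of b ×2
relevant: ✗ — unused: d — weakening required
unrestricted: ✓ — typability at T3 is all that's needed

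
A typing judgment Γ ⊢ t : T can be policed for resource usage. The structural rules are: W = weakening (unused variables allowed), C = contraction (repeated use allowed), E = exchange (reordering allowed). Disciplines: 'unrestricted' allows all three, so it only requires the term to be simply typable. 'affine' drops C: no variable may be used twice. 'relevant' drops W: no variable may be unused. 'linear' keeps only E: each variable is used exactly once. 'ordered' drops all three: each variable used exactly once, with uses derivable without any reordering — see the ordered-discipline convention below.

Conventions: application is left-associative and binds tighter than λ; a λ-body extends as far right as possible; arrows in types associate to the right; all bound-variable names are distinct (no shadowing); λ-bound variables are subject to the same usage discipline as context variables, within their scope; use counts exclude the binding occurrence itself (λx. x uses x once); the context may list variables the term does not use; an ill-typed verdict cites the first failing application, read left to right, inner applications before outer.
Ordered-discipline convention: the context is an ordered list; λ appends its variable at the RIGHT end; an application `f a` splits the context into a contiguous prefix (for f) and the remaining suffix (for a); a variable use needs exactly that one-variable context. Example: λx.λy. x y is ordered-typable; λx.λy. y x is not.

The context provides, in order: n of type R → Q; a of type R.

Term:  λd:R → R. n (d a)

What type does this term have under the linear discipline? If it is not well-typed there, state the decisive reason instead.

term : (R → R) → Q
variable uses: n=1, a=1, d [bound]=1
uses in reading order: n, d, a
typing: ✓ — (R → R) → Q
per-discipline verdicts: ordered ✗; linear ✓; affine ✓; relevant ✓; unrestricted ✓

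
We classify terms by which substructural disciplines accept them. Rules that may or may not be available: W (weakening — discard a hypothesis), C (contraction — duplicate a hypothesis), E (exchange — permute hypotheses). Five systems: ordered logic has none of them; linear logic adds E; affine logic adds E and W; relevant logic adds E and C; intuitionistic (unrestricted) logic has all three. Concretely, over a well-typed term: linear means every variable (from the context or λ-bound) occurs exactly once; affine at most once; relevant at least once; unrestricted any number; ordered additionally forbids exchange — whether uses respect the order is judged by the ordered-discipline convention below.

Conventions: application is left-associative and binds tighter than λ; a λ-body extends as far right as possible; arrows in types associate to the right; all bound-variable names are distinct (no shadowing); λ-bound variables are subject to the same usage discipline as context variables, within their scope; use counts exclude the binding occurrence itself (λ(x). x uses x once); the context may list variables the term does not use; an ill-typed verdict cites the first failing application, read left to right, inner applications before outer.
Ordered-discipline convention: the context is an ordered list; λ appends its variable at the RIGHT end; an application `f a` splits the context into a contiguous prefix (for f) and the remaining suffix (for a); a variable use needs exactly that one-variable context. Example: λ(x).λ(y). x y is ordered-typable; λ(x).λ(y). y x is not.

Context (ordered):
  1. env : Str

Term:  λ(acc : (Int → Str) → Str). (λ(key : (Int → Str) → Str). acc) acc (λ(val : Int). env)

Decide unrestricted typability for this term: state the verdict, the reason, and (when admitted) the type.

yes — type-checks (((Int → Str) → Str) → Str) and nothing is barred; term : ((Int → Str) → Str) → Str
use counts: env: 1, acc [bound]: 2, key [bound]: 0, val [bound]: 0
use order (left to right): acc, acc, env
typing: well-typed at ((Int → Str) → Str) → Str
all disciplines: ordered ✗ · linear ✗ · affine ✗ · relevant ✗ · unrestricted ✓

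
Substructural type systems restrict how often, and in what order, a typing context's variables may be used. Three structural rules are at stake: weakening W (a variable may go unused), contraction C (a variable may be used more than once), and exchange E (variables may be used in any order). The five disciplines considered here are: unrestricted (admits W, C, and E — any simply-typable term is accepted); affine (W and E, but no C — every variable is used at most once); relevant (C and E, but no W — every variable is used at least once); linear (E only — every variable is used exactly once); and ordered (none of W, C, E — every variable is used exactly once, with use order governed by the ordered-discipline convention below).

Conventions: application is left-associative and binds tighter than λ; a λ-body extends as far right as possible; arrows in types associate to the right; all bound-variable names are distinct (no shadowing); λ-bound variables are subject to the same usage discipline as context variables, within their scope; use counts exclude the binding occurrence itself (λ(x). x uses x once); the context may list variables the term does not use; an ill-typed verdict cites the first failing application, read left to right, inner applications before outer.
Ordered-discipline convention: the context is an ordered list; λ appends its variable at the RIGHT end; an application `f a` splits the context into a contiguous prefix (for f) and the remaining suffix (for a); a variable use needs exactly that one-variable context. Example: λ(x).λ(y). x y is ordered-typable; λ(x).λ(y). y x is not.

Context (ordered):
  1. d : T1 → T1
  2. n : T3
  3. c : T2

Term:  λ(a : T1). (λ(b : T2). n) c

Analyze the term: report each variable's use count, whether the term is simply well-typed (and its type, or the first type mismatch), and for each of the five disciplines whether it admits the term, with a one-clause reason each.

counts: d: 0×, n: 1×, c: 1×, a (bound): 0×, b (bound): 0×
uses in reading order: n, c
typing: the term checks, with type T1 → T3
ordered: ✗ — unused: d, a, b — weakening required
linear: ✗ — unused: d, a, b — weakening required
affine: ✓ — d, n, c, a, b: no repeats, contraction unneeded
relevant: ✗ — unused: d, a, b — weakening required
unrestricted: ✓ — well-typed at T1 → T3; no restrictions here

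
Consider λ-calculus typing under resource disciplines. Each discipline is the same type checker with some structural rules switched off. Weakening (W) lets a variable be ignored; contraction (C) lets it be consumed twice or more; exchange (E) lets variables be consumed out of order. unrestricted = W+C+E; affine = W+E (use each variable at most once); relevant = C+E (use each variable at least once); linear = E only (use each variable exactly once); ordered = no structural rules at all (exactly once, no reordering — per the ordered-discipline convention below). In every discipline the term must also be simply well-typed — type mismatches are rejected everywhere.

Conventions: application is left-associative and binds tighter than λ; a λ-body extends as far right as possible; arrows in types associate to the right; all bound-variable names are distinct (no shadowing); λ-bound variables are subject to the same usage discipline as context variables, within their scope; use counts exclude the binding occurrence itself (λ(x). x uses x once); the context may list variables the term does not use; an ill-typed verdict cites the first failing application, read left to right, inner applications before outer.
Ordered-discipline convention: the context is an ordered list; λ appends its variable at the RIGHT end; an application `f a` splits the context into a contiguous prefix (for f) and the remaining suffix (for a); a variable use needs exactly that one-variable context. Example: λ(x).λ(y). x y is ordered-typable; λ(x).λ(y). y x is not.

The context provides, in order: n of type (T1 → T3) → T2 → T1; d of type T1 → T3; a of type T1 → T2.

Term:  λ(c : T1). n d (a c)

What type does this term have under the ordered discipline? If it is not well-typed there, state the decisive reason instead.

term : T1 → T1
use counts: n ×1; d ×1; a ×1; c (bound) ×1
uses in reading order: n, d, a, c
typing: well-typed — term : T1 → T1
all disciplines: ordered ✓ · linear ✓ · affine ✓ · relevant ✓ · unrestricted ✓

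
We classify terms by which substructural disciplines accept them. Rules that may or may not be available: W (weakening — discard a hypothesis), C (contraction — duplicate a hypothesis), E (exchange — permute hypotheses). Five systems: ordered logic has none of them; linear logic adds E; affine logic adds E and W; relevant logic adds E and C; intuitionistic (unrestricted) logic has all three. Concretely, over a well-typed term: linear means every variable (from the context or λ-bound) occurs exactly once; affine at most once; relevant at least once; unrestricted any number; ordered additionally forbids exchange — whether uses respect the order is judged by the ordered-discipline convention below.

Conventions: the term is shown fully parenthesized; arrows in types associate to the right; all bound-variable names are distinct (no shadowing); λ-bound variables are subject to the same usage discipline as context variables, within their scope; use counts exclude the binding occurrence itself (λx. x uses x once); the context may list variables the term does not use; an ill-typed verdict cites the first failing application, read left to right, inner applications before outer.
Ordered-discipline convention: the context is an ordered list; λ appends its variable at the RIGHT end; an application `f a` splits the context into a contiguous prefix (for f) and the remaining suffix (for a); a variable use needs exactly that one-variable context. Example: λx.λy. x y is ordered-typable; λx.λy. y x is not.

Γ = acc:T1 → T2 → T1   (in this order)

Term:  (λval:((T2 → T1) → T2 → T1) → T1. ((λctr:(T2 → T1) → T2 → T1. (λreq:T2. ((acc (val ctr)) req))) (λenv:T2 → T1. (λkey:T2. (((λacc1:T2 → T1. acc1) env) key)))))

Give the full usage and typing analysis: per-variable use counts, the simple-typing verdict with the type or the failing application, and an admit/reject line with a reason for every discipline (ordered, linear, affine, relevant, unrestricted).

use counts: acc: 1×, val (λ-bound): 1×, ctr (λ-bound): 1×, req (λ-bound): 1×, env (λ-bound): 1×, key (λ-bound): 1×, acc1 (λ-bound): 1×
order of uses: acc, val, ctr, req, acc1, env, key
typing: the term checks, with type (((T2 → T1) → T2 → T1) → T1) → T2 → T1
ordered: ✓, acc, val, ctr, req, env, key, acc1: once each, no exchange needed
linear: ✓, acc, val, ctr, req, env, key, acc1: one use apiece
affine: ✓, none of acc, val, ctr, req, env, key, acc1 used more than once
relevant: ✓, acc, val, ctr, req, env, key, acc1: all used, weakening unneeded
unrestricted: ✓, well-typed at (((T2 → T1) → T2 → T1) → T1) → T2 → T1; no restrictions here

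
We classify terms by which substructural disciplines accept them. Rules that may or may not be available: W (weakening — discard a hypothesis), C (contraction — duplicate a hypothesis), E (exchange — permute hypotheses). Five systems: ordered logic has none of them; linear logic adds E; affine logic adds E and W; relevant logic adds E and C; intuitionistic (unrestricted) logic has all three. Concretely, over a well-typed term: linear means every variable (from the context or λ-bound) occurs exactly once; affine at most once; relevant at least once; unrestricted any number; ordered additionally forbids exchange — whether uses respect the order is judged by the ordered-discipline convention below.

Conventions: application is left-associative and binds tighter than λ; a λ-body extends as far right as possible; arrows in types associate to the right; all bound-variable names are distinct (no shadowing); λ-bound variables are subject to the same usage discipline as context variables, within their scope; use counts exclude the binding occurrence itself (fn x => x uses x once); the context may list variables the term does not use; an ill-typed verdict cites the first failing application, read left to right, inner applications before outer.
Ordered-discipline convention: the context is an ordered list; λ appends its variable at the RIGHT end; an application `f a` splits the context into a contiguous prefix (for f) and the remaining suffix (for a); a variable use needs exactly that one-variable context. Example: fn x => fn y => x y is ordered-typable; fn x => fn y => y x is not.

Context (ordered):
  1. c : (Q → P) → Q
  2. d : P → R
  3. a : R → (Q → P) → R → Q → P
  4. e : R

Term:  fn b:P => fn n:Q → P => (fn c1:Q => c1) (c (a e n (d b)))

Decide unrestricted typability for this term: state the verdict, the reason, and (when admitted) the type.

yes — simply typable at P → (Q → P) → Q; W, C, E all held; term : P → (Q → P) → Q
variable uses: c=1, d=1, a=1, e=1, b (bound)=1, n (bound)=1, c1 (bound)=1
uses in reading order: c1, c, a, e, n, d, b
typing: well-typed — term : P → (Q → P) → Q
all disciplines: ordered ✗; linear ✓; affine ✓; relevant ✓; unrestricted ✓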